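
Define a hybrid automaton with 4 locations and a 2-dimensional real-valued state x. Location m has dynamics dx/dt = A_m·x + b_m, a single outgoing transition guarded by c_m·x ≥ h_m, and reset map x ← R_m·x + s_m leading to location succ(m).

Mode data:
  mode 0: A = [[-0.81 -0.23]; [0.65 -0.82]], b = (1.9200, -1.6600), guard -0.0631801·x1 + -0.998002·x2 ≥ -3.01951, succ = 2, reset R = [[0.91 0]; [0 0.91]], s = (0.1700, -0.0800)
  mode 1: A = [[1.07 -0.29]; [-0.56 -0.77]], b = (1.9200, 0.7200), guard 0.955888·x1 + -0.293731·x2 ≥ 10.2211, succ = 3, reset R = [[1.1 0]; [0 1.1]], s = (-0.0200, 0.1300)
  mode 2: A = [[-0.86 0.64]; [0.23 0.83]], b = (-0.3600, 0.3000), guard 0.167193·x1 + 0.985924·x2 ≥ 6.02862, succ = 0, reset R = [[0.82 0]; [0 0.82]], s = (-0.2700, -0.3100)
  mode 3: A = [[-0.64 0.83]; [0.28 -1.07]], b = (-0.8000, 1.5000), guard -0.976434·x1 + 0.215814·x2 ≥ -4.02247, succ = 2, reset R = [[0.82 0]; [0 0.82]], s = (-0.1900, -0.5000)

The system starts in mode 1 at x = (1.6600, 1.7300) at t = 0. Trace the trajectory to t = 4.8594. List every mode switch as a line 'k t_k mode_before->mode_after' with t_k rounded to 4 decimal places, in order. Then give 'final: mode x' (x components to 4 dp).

1 1.2148 1->3
2 2.7397 3->2
3 3.9628 2->0
4 4.3787 0->2
final: 2 1.8959 4.2532

Mode 1: guard c·x = 10.2211 hit at Δt = 1.2148 (t = 1.2148), x⁻ = (10.3088, -1.2495) → reset → x⁺ = (11.3197, -1.2444), jump to mode 3
Mode 3: guard c·x = -4.0225 hit at Δt = 1.5249 (t = 2.7397), x⁻ = (4.6086, 2.2127) → reset → x⁺ = (3.5891, 1.3144), jump to mode 2
Mode 2: guard c·x = 6.0286 hit at Δt = 1.2231 (t = 3.9628), x⁻ = (2.6858, 5.6592) → reset → x⁺ = (1.9323, 4.3306), jump to mode 0
Mode 0: guard c·x = -3.0195 hit at Δt = 0.4159 (t = 4.3787), x⁻ = (1.7696, 2.9135) → reset → x⁺ = (1.7804, 2.5713), jump to mode 2
Mode 2: flow for 0.4807 to horizon, guard not reached → x = (1.8959, 4.2532)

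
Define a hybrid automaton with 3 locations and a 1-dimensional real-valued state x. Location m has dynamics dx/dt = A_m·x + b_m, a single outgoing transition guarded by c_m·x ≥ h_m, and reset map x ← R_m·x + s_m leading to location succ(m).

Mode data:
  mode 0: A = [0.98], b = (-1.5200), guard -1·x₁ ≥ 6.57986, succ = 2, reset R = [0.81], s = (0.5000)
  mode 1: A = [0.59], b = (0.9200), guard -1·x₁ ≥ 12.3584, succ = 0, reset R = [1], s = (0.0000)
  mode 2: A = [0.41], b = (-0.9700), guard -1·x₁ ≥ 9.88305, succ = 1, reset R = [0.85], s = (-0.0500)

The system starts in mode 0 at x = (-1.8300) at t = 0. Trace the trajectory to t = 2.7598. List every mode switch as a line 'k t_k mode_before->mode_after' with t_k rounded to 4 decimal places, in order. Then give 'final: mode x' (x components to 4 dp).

Mode 0: guard c·x = 6.5799 hit at Δt = 0.8954 (t = 0.8954), x⁻ = (-6.5799) → reset → x⁺ = (-4.8297), jump to mode 2
Mode 2: guard c·x = 9.8831 hit at Δt = 1.2975 (t = 2.1929), x⁻ = (-9.8831) → reset → x⁺ = (-8.4506), jump to mode 1
Mode 1: flow for 0.5669 to horizon, guard not reached → x = (-11.1878)

1 0.8954 0->2
2 2.1929 2->1
final: 1 -11.1878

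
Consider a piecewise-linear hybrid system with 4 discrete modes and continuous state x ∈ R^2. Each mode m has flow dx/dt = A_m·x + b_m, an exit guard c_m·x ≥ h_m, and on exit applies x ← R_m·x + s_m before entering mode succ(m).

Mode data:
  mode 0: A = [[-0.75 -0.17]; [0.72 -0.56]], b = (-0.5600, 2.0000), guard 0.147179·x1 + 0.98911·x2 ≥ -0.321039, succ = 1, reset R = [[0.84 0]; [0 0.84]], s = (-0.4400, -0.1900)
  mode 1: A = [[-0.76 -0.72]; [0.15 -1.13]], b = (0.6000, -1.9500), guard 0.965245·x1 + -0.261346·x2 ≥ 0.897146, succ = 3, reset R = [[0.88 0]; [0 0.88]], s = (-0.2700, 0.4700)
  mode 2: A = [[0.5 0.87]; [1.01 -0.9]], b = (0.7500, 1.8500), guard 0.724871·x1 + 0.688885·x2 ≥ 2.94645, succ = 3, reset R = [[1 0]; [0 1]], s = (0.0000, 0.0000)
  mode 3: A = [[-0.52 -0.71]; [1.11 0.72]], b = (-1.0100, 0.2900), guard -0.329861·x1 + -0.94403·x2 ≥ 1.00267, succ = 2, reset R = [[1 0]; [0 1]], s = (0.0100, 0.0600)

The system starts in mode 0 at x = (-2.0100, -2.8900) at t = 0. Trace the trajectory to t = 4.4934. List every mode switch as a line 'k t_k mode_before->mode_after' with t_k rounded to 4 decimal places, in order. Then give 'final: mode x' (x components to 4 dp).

1 1.4796 0->1
2 2.6681 1->3
3 3.5592 3->2
final: 2 0.6007 0.8446

Mode 0: guard c·x = -0.3210 hit at Δt = 1.4796 (t = 1.4796), x⁻ = (-0.9825, -0.1784) → reset → x⁺ = (-1.2653, -0.3398), jump to mode 1
Mode 1: guard c·x = 0.8971 hit at Δt = 1.1885 (t = 2.6681), x⁻ = (0.5578, -1.3726) → reset → x⁺ = (0.2209, -0.7379), jump to mode 3
Mode 3: guard c·x = 1.0027 hit at Δt = 0.8911 (t = 3.5592), x⁻ = (-0.1574, -1.0071) → reset → x⁺ = (-0.1474, -0.9471), jump to mode 2
Mode 2: flow for 0.9342 to horizon, guard not reached → x = (0.6007, 0.8446)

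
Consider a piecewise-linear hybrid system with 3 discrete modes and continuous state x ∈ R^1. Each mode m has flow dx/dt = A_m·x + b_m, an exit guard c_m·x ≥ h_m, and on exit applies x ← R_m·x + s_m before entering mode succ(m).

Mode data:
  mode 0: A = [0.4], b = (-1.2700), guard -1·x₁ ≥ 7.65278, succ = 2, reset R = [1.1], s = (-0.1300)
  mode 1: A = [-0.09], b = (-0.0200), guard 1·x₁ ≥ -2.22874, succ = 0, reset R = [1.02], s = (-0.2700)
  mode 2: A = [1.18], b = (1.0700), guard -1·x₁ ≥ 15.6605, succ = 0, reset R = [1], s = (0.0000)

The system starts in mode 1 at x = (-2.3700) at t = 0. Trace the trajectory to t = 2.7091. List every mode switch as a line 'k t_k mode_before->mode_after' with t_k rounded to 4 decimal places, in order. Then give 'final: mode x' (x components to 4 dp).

1 0.7559 1->0
2 2.3520 0->2
final: 2 -12.5522

Mode 1: guard c·x = -2.2287 hit at Δt = 0.7559 (t = 0.7559), x⁻ = (-2.2287) → reset → x⁺ = (-2.5433), jump to mode 0
Mode 0: guard c·x = 7.6528 hit at Δt = 1.5961 (t = 2.3520), x⁻ = (-7.6528) → reset → x⁺ = (-8.5481), jump to mode 2
Mode 2: flow for 0.3571 to horizon, guard not reached → x = (-12.5522)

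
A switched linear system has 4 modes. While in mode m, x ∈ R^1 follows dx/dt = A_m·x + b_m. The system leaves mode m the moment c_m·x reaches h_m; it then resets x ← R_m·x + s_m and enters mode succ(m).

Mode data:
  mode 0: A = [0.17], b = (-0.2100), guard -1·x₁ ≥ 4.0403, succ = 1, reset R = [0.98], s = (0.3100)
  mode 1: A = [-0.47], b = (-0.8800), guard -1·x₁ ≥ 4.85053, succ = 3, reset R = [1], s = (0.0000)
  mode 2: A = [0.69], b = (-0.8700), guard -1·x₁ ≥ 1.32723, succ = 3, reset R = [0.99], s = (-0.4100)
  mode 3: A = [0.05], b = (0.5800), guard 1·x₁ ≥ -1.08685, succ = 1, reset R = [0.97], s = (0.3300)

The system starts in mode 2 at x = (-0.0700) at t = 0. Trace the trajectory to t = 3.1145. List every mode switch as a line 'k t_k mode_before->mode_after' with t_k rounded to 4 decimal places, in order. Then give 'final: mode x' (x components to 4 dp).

1 0.9639 2->3
2 2.2142 3->1
final: 1 -1.1204

Mode 2: guard c·x = 1.3272 hit at Δt = 0.9639 (t = 0.9639), x⁻ = (-1.3272) → reset → x⁺ = (-1.7240), jump to mode 3
Mode 3: guard c·x = -1.0869 hit at Δt = 1.2503 (t = 2.2142), x⁻ = (-1.0869) → reset → x⁺ = (-0.7242), jump to mode 1
Mode 1: flow for 0.9003 to horizon, guard not reached → x = (-1.1204)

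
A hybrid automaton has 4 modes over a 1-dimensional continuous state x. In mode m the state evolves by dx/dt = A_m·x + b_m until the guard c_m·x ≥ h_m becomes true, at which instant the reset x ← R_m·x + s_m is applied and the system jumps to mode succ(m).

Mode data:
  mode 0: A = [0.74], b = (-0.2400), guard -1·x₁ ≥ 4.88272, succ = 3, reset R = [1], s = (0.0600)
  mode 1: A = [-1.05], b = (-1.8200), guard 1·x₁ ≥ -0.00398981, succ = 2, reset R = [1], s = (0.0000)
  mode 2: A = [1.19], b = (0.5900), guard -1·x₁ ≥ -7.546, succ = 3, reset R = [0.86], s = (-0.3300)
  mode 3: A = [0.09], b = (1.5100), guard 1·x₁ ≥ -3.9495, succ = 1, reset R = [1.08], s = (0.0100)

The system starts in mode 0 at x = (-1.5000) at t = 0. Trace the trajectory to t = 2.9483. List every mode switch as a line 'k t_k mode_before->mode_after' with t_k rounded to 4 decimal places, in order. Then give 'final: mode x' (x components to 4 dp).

Mode 0: guard c·x = 4.8827 hit at Δt = 1.4173 (t = 1.4173), x⁻ = (-4.8827) → reset → x⁺ = (-4.8227), jump to mode 3
Mode 3: guard c·x = -3.9495 hit at Δt = 0.7833 (t = 2.2006), x⁻ = (-3.9495) → reset → x⁺ = (-4.2555), jump to mode 1
Mode 1: flow for 0.7477 to horizon, guard not reached → x = (-2.8836)

1 1.4173 0->3
2 2.2006 3->1
final: 1 -2.8836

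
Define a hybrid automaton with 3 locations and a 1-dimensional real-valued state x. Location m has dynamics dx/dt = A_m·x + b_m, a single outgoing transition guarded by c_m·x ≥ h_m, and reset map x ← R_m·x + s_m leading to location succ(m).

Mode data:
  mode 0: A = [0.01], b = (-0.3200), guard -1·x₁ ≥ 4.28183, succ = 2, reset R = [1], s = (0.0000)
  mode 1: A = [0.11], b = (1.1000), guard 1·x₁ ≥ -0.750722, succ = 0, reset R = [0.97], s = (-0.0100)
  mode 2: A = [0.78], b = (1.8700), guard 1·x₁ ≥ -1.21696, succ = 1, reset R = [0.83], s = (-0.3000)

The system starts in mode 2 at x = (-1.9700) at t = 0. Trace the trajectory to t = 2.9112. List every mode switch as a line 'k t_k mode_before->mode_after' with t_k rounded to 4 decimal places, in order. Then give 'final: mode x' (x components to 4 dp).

Mode 2: guard c·x = -1.2170 hit at Δt = 1.3024 (t = 1.3024), x⁻ = (-1.2170) → reset → x⁺ = (-1.3101), jump to mode 1
Mode 1: guard c·x = -0.7507 hit at Δt = 0.5671 (t = 1.8695), x⁻ = (-0.7507) → reset → x⁺ = (-0.7382), jump to mode 0
Mode 0: flow for 1.0417 to horizon, guard not reached → x = (-1.0810)

1 1.3024 2->1
2 1.8695 1->0
final: 0 -1.0810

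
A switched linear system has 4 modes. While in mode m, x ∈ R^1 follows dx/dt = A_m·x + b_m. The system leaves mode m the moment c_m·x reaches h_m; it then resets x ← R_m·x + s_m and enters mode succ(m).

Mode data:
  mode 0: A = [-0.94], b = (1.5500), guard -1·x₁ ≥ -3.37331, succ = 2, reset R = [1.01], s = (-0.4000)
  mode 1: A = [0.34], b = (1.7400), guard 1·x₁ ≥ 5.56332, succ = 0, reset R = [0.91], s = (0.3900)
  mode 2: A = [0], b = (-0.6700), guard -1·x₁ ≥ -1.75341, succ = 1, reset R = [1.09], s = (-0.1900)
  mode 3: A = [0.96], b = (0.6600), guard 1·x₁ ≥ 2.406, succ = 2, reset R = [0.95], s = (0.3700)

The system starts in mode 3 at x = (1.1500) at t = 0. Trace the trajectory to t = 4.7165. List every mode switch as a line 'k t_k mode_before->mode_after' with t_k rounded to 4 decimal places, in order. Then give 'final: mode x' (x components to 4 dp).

1 0.5426 3->2
2 1.8893 2->1
3 3.2006 1->0
4 4.0422 0->2
final: 2 2.5553

Mode 3: guard c·x = 2.4060 hit at Δt = 0.5426 (t = 0.5426), x⁻ = (2.4060) → reset → x⁺ = (2.6557), jump to mode 2
Mode 2: guard c·x = -1.7534 hit at Δt = 1.3467 (t = 1.8893), x⁻ = (1.7534) → reset → x⁺ = (1.7212), jump to mode 1
Mode 1: guard c·x = 5.5633 hit at Δt = 1.3113 (t = 3.2006), x⁻ = (5.5633) → reset → x⁺ = (5.4526), jump to mode 0
Mode 0: guard c·x = -3.3733 hit at Δt = 0.8416 (t = 4.0422), x⁻ = (3.3733) → reset → x⁺ = (3.0070), jump to mode 2
Mode 2: flow for 0.6743 to horizon, guard not reached → x = (2.5553)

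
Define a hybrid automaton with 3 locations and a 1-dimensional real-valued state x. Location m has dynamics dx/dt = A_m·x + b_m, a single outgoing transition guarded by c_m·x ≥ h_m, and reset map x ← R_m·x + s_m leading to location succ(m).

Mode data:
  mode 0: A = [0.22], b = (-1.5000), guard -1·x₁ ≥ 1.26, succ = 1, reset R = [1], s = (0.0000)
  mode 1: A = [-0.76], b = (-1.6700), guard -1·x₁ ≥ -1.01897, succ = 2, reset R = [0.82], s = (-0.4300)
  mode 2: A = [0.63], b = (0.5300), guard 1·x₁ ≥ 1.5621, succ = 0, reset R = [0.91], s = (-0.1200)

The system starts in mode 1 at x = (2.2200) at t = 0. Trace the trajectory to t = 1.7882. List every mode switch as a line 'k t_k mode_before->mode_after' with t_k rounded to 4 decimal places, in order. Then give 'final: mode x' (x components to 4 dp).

1 0.4175 1->2
2 1.4592 2->0
final: 0 0.8874

Mode 1: guard c·x = -1.0190 hit at Δt = 0.4175 (t = 0.4175), x⁻ = (1.0190) → reset → x⁺ = (0.4056), jump to mode 2
Mode 2: guard c·x = 1.5621 hit at Δt = 1.0417 (t = 1.4592), x⁻ = (1.5621) → reset → x⁺ = (1.3015), jump to mode 0
Mode 0: flow for 0.3290 to horizon, guard not reached → x = (0.8874)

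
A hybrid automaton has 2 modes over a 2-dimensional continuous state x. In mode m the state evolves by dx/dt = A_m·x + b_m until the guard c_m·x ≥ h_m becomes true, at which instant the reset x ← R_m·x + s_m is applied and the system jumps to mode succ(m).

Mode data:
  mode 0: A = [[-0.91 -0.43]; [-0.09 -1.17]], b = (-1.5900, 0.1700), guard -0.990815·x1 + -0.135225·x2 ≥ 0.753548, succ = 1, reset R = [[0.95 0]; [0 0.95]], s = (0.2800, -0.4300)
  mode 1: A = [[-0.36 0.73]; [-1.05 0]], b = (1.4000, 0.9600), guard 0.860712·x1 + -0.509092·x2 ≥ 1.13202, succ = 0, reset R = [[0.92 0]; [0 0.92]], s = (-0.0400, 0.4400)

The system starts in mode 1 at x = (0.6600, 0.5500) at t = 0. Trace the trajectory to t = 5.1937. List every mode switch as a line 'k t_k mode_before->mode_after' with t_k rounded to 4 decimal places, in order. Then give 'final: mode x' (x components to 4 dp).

1 0.6484 1->0
2 1.8162 0->1
3 3.1928 1->0
4 4.3582 0->1
final: 1 0.8164 0.5279

Mode 1: guard c·x = 1.1320 hit at Δt = 0.6484 (t = 0.6484), x⁻ = (1.5536, 0.4030) → reset → x⁺ = (1.3893, 0.8108), jump to mode 0
Mode 0: guard c·x = 0.7535 hit at Δt = 1.1678 (t = 1.8162), x⁻ = (-0.8047, 0.3235) → reset → x⁺ = (-0.4844, -0.1227), jump to mode 1
Mode 1: guard c·x = 1.1320 hit at Δt = 1.3766 (t = 3.1928), x⁻ = (1.5363, 0.3738) → reset → x⁺ = (1.3734, 0.7839), jump to mode 0
Mode 0: guard c·x = 0.7535 hit at Δt = 1.1654 (t = 4.3582), x⁻ = (-0.8038, 0.3172) → reset → x⁺ = (-0.4836, -0.1286), jump to mode 1
Mode 1: flow for 0.8355 to horizon, guard not reached → x = (0.8164, 0.5279)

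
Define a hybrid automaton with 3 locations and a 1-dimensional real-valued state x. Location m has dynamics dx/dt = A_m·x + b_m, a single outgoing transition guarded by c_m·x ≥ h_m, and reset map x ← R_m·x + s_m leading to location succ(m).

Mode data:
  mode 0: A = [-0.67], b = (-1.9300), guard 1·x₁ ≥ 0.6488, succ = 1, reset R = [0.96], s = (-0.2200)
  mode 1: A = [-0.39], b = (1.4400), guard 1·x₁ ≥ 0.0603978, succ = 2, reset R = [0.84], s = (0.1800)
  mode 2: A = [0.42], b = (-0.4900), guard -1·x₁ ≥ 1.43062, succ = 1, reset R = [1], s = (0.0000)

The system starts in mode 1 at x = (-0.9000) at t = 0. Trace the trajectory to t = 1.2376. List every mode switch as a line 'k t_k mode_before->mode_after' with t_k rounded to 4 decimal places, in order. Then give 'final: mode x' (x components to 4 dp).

Mode 1: guard c·x = 0.0604 hit at Δt = 0.6016 (t = 0.6016), x⁻ = (0.0604) → reset → x⁺ = (0.2307), jump to mode 2
Mode 2: flow for 0.6360 to horizon, guard not reached → x = (-0.0558)

1 0.6016 1->2
final: 2 -0.0558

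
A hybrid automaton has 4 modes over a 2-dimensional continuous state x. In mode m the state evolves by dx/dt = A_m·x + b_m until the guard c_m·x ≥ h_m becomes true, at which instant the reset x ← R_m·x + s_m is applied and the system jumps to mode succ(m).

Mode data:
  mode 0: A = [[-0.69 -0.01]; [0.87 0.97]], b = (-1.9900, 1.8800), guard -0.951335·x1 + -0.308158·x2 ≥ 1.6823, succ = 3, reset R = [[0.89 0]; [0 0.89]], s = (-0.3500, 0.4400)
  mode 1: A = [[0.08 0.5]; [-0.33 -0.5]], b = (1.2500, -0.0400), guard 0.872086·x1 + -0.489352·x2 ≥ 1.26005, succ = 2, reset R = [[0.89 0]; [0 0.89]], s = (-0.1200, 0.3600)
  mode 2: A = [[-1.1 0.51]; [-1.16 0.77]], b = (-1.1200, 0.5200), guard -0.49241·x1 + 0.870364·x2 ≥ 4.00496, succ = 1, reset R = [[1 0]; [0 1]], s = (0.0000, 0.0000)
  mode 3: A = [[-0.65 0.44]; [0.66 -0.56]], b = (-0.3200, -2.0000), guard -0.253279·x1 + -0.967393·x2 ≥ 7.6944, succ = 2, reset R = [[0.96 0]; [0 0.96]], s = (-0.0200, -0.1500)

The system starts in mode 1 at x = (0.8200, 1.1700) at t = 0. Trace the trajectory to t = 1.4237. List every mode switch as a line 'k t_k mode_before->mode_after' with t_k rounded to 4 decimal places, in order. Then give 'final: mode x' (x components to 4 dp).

Mode 1: guard c·x = 1.2600 hit at Δt = 0.5477 (t = 0.5477), x⁻ = (1.8138, 0.6575) → reset → x⁺ = (1.4943, 0.9452), jump to mode 2
Mode 2: flow for 0.8760 to horizon, guard not reached → x = (0.2369, 1.3133)

1 0.5477 1->2
final: 2 0.2369 1.3133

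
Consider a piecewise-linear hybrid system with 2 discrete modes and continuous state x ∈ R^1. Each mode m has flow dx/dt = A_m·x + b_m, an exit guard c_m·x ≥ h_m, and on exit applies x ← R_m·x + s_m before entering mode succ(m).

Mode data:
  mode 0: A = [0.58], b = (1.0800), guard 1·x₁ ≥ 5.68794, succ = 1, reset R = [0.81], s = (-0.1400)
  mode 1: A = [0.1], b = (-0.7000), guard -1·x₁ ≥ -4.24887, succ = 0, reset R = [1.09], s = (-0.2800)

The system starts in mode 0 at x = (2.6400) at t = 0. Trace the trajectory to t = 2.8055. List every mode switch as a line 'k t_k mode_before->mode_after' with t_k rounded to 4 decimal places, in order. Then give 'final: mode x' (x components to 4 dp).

Mode 0: guard c·x = 5.6879 hit at Δt = 0.8914 (t = 0.8914), x⁻ = (5.6879) → reset → x⁺ = (4.4672), jump to mode 1
Mode 1: guard c·x = -4.2489 hit at Δt = 0.8270 (t = 1.7184), x⁻ = (4.2489) → reset → x⁺ = (4.3513), jump to mode 0
Mode 0: guard c·x = 5.6879 hit at Δt = 0.3359 (t = 2.0543), x⁻ = (5.6879) → reset → x⁺ = (4.4672), jump to mode 1
Mode 1: flow for 0.7512 to horizon, guard not reached → x = (4.2697)

1 0.8914 0->1
2 1.7184 1->0
3 2.0543 0->1
final: 1 4.2697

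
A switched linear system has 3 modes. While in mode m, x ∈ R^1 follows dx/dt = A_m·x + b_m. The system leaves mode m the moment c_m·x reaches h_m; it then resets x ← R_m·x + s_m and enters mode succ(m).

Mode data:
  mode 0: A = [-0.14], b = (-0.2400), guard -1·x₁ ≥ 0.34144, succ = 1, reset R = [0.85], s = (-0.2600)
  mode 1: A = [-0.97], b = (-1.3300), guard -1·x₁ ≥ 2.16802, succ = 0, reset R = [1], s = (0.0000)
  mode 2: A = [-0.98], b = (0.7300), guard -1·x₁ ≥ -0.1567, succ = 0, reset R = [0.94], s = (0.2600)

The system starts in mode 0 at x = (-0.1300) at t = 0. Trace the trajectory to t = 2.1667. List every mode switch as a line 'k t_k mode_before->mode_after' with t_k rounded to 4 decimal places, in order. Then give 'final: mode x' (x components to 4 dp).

Mode 0: guard c·x = 0.3414 hit at Δt = 1.0232 (t = 1.0232), x⁻ = (-0.3414) → reset → x⁺ = (-0.5502), jump to mode 1
Mode 1: flow for 1.1435 to horizon, guard not reached → x = (-1.1004)

1 1.0232 0->1
final: 1 -1.1004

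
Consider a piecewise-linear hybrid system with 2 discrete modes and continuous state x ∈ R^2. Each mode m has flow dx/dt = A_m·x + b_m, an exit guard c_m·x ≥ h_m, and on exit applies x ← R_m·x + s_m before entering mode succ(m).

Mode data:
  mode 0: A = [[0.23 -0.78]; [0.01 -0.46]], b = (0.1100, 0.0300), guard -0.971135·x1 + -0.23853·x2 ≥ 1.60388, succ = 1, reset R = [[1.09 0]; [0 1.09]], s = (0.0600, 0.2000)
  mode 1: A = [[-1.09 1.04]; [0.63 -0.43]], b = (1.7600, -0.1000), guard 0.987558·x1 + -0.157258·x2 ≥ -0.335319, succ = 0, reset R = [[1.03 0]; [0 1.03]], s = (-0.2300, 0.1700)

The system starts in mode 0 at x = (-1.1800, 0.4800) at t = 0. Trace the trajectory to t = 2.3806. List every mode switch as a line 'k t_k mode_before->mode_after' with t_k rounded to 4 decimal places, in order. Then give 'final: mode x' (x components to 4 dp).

1 1.0377 0->1
2 1.5168 1->0
final: 0 -0.7715 0.2221

Mode 0: guard c·x = 1.6039 hit at Δt = 1.0377 (t = 1.0377), x⁻ = (-1.7278, 0.3104) → reset → x⁺ = (-1.8233, 0.5383), jump to mode 1
Mode 1: guard c·x = -0.3353 hit at Δt = 0.4791 (t = 1.5168), x⁻ = (-0.3185, 0.1319) → reset → x⁺ = (-0.5581, 0.3058), jump to mode 0
Mode 0: flow for 0.8638 to horizon, guard not reached → x = (-0.7715, 0.2221)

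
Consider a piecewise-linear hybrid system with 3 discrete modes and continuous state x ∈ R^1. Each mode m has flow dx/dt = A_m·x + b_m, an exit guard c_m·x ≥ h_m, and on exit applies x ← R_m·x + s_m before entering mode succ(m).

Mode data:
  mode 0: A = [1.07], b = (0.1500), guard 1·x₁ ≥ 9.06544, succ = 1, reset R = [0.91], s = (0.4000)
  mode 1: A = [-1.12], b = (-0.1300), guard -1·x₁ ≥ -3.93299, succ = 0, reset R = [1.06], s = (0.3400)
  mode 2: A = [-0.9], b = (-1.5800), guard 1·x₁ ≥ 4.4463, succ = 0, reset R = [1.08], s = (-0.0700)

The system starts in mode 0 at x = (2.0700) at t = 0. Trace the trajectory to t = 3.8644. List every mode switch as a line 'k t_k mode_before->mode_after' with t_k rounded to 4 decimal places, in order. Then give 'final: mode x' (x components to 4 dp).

1 1.3334 0->1
2 2.0230 1->0
3 2.6614 0->1
4 3.3510 1->0
final: 0 7.9123

Mode 0: guard c·x = 9.0654 hit at Δt = 1.3334 (t = 1.3334), x⁻ = (9.0654) → reset → x⁺ = (8.6496), jump to mode 1
Mode 1: guard c·x = -3.9330 hit at Δt = 0.6896 (t = 2.0230), x⁻ = (3.9330) → reset → x⁺ = (4.5090), jump to mode 0
Mode 0: guard c·x = 9.0654 hit at Δt = 0.6384 (t = 2.6614), x⁻ = (9.0654) → reset → x⁺ = (8.6496), jump to mode 1
Mode 1: guard c·x = -3.9330 hit at Δt = 0.6896 (t = 3.3510), x⁻ = (3.9330) → reset → x⁺ = (4.5090), jump to mode 0
Mode 0: flow for 0.5134 to horizon, guard not reached → x = (7.9123)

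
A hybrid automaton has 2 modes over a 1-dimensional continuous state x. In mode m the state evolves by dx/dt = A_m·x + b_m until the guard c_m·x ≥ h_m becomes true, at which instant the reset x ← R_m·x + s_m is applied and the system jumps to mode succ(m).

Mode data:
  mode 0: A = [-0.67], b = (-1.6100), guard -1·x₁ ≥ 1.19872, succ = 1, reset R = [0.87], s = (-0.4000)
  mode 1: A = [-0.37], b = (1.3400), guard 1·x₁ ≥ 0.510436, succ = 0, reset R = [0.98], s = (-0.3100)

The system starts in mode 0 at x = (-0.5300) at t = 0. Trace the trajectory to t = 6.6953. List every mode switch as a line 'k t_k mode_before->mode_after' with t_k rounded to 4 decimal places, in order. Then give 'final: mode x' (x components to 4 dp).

1 0.6592 0->1
2 1.9761 1->0
3 3.1209 0->1
4 4.4378 1->0
5 5.5826 0->1
final: 1 0.2662

Mode 0: guard c·x = 1.1987 hit at Δt = 0.6592 (t = 0.6592), x⁻ = (-1.1987) → reset → x⁺ = (-1.4429), jump to mode 1
Mode 1: guard c·x = 0.5104 hit at Δt = 1.3169 (t = 1.9761), x⁻ = (0.5104) → reset → x⁺ = (0.1902), jump to mode 0
Mode 0: guard c·x = 1.1987 hit at Δt = 1.1448 (t = 3.1209), x⁻ = (-1.1987) → reset → x⁺ = (-1.4429), jump to mode 1
Mode 1: guard c·x = 0.5104 hit at Δt = 1.3169 (t = 4.4378), x⁻ = (0.5104) → reset → x⁺ = (0.1902), jump to mode 0
Mode 0: guard c·x = 1.1987 hit at Δt = 1.1448 (t = 5.5826), x⁻ = (-1.1987) → reset → x⁺ = (-1.4429), jump to mode 1
Mode 1: flow for 1.1127 to horizon, guard not reached → x = (0.2662)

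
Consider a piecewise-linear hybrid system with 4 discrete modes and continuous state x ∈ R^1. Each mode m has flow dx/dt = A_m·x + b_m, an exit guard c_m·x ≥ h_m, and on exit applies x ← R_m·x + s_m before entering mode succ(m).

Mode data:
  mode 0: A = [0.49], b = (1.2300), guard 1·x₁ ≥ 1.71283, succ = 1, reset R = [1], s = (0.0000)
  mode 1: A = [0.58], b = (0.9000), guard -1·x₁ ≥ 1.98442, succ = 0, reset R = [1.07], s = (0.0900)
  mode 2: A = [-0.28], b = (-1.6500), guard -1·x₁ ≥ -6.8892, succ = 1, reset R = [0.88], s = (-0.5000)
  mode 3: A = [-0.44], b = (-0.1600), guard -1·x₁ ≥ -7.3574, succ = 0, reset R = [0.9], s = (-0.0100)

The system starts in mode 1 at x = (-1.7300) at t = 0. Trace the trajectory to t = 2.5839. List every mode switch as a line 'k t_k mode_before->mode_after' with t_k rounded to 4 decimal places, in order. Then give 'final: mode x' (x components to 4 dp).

1 1.5288 1->0
final: 0 -1.7105

Mode 1: guard c·x = 1.9844 hit at Δt = 1.5288 (t = 1.5288), x⁻ = (-1.9844) → reset → x⁺ = (-2.0333), jump to mode 0
Mode 0: flow for 1.0551 to horizon, guard not reached → x = (-1.7105)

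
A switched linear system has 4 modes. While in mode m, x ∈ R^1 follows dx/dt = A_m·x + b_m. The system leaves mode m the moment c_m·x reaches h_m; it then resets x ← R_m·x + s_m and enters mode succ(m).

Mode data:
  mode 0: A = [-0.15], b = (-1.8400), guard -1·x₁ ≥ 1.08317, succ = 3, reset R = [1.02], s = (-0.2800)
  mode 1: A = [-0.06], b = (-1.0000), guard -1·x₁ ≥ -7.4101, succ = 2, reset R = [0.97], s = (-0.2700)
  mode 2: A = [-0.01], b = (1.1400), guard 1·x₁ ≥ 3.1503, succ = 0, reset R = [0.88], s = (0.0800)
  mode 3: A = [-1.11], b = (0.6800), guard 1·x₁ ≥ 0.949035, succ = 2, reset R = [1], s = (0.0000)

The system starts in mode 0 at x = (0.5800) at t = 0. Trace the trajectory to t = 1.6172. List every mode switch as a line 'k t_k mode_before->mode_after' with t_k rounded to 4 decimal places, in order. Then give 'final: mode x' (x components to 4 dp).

Mode 0: guard c·x = 1.0832 hit at Δt = 0.9243 (t = 0.9243), x⁻ = (-1.0832) → reset → x⁺ = (-1.3848), jump to mode 3
Mode 3: flow for 0.6929 to horizon, guard not reached → x = (-0.3130)

1 0.9243 0->3
final: 3 -0.3130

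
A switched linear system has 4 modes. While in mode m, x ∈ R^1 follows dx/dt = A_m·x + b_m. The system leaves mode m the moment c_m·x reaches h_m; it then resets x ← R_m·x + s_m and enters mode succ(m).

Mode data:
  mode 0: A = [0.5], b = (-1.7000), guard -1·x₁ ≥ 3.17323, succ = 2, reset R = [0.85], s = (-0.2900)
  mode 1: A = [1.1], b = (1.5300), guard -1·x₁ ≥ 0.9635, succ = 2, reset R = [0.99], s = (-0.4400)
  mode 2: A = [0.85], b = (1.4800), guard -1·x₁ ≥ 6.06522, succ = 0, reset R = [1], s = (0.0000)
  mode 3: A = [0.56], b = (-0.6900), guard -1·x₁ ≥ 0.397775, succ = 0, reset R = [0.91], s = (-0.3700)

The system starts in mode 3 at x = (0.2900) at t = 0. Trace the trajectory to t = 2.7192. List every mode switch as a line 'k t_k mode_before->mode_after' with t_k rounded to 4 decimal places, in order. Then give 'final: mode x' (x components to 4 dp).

1 0.9788 3->0
2 1.9073 0->2
final: 2 -4.2258

Mode 3: guard c·x = 0.3978 hit at Δt = 0.9788 (t = 0.9788), x⁻ = (-0.3978) → reset → x⁺ = (-0.7320), jump to mode 0
Mode 0: guard c·x = 3.1732 hit at Δt = 0.9285 (t = 1.9073), x⁻ = (-3.1732) → reset → x⁺ = (-2.9872), jump to mode 2
Mode 2: flow for 0.8119 to horizon, guard not reached → x = (-4.2258)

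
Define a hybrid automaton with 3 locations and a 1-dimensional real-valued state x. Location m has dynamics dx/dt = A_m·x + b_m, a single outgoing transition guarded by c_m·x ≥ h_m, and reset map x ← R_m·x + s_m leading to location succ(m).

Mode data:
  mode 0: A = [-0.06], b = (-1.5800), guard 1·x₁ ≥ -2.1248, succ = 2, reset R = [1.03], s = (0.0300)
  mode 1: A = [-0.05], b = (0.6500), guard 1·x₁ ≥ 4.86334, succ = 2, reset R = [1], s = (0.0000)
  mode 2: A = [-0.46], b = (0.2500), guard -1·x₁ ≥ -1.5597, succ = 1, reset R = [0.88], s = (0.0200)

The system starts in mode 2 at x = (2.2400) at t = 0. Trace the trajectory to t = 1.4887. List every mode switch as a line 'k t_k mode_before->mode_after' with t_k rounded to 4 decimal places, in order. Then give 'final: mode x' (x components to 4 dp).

Mode 2: guard c·x = -1.5597 hit at Δt = 1.1141 (t = 1.1141), x⁻ = (1.5597) → reset → x⁺ = (1.3925), jump to mode 1
Mode 1: flow for 0.3746 to horizon, guard not reached → x = (1.6079)

1 1.1141 2->1
final: 1 1.6079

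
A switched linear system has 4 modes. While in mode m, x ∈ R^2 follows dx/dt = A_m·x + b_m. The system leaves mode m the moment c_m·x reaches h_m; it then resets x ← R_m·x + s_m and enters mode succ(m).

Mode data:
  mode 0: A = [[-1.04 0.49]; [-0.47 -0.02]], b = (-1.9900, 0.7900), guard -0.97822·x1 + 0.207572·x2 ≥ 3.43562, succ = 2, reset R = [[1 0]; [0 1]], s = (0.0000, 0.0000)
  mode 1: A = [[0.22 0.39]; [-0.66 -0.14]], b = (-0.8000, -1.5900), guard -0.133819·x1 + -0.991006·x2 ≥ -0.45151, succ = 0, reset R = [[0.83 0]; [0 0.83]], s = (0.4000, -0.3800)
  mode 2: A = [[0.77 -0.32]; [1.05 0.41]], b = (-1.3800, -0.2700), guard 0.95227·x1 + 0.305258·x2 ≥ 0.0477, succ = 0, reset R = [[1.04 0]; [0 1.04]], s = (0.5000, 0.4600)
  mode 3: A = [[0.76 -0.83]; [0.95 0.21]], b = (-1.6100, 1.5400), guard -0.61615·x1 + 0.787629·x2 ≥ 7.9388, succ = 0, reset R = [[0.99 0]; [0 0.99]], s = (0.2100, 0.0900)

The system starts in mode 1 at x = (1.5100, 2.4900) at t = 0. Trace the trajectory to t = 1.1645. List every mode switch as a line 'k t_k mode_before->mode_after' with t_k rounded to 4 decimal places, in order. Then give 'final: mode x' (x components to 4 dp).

1 0.7929 1->0
final: 0 0.5238 -0.0710

Mode 1: guard c·x = -0.4515 hit at Δt = 0.7929 (t = 0.7929), x⁻ = (1.5714, 0.2434) → reset → x⁺ = (1.7043, -0.1780), jump to mode 0
Mode 0: flow for 0.3716 to horizon, guard not reached → x = (0.5238, -0.0710)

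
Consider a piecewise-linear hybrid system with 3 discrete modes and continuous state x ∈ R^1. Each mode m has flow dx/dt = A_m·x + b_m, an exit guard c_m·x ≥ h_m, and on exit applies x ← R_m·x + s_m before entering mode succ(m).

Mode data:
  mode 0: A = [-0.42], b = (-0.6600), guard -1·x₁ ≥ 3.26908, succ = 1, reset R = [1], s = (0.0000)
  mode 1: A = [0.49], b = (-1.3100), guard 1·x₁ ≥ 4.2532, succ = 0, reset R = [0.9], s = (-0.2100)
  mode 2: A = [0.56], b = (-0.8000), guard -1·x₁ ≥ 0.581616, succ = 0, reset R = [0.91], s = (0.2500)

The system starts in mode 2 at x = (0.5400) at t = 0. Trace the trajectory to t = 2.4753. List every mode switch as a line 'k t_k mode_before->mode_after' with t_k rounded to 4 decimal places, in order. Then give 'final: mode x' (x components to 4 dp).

1 1.4578 2->0
final: 0 -0.7286

Mode 2: guard c·x = 0.5816 hit at Δt = 1.4578 (t = 1.4578), x⁻ = (-0.5816) → reset → x⁺ = (-0.2793), jump to mode 0
Mode 0: flow for 1.0175 to horizon, guard not reached → x = (-0.7286)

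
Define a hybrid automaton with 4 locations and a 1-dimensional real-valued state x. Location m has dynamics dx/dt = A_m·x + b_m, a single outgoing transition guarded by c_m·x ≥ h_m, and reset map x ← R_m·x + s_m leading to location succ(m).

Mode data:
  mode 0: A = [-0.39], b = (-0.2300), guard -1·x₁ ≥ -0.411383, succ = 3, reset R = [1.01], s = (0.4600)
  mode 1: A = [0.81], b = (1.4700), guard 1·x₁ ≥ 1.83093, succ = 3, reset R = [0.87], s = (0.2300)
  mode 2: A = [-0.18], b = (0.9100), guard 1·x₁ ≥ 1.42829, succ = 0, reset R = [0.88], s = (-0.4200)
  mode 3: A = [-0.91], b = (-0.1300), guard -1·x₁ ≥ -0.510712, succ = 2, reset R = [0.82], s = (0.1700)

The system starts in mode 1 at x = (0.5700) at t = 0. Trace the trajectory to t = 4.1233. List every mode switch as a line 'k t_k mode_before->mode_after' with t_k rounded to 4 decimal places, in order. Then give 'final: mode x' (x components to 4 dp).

1 0.5240 1->3
2 1.7341 3->2
3 2.8907 2->0
4 3.7989 0->3
final: 3 0.6152

Mode 1: guard c·x = 1.8309 hit at Δt = 0.5240 (t = 0.5240), x⁻ = (1.8309) → reset → x⁺ = (1.8229), jump to mode 3
Mode 3: guard c·x = -0.5107 hit at Δt = 1.2101 (t = 1.7341), x⁻ = (0.5107) → reset → x⁺ = (0.5888), jump to mode 2
Mode 2: guard c·x = 1.4283 hit at Δt = 1.1566 (t = 2.8907), x⁻ = (1.4283) → reset → x⁺ = (0.8369), jump to mode 0
Mode 0: guard c·x = -0.4114 hit at Δt = 0.9082 (t = 3.7989), x⁻ = (0.4114) → reset → x⁺ = (0.8755), jump to mode 3
Mode 3: flow for 0.3244 to horizon, guard not reached → x = (0.6152)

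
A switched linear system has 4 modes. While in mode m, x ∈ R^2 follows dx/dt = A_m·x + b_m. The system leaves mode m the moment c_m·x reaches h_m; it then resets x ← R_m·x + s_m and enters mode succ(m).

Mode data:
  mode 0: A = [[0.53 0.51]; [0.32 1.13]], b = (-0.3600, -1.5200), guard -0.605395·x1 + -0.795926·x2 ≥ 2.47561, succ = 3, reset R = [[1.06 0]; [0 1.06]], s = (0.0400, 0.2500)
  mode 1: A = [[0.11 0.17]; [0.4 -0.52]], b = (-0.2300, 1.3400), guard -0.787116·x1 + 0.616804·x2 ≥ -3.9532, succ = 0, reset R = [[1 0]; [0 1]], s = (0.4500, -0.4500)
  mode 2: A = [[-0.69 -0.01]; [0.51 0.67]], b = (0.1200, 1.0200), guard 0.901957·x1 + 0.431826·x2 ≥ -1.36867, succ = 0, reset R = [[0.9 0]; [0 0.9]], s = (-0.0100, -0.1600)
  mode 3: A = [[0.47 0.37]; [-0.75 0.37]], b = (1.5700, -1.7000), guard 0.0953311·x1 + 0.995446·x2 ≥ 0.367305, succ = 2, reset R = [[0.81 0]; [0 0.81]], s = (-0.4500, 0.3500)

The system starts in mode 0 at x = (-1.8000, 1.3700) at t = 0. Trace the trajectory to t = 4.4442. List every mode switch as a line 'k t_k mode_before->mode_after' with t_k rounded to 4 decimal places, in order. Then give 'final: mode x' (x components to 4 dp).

1 1.2439 0->3
2 2.1757 3->2
3 2.8556 2->0
4 3.6528 0->3
final: 3 -3.2968 -0.0622

Mode 0: guard c·x = 2.4756 hit at Δt = 1.2439 (t = 1.2439), x⁻ = (-3.4089, -0.5175) → reset → x⁺ = (-3.5734, -0.2985), jump to mode 3
Mode 3: guard c·x = 0.3673 hit at Δt = 0.9318 (t = 2.1757), x⁻ = (-3.6412, 0.7177) → reset → x⁺ = (-3.3994, 0.9313), jump to mode 2
Mode 2: guard c·x = -1.3687 hit at Δt = 0.6799 (t = 2.8556), x⁻ = (-2.0668, 1.1474) → reset → x⁺ = (-1.8701, 0.8727), jump to mode 0
Mode 0: guard c·x = 2.4756 hit at Δt = 0.7972 (t = 3.6528), x⁻ = (-3.0814, -0.7666) → reset → x⁺ = (-3.2263, -0.5626), jump to mode 3
Mode 3: flow for 0.7914 to horizon, guard not reached → x = (-3.2968, -0.0622)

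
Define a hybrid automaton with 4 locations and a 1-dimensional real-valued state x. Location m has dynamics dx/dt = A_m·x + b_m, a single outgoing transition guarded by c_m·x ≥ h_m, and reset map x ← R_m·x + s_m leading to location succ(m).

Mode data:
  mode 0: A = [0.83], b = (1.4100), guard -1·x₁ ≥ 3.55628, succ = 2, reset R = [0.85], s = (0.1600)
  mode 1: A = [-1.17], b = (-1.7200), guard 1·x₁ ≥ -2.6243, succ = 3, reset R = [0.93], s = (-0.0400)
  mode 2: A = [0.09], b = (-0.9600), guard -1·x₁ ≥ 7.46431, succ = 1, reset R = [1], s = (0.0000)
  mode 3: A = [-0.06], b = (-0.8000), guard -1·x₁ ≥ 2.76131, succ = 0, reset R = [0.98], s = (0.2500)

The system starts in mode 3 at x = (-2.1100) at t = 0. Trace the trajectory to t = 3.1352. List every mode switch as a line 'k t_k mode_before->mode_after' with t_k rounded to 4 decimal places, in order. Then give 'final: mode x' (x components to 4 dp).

Mode 3: guard c·x = 2.7613 hit at Δt = 0.9964 (t = 0.9964), x⁻ = (-2.7613) → reset → x⁺ = (-2.4561), jump to mode 0
Mode 0: guard c·x = 3.5563 hit at Δt = 1.0810 (t = 2.0774), x⁻ = (-3.5563) → reset → x⁺ = (-2.8628), jump to mode 2
Mode 2: flow for 1.0578 to horizon, guard not reached → x = (-4.2142)

1 0.9964 3->0
2 2.0774 0->2
final: 2 -4.2142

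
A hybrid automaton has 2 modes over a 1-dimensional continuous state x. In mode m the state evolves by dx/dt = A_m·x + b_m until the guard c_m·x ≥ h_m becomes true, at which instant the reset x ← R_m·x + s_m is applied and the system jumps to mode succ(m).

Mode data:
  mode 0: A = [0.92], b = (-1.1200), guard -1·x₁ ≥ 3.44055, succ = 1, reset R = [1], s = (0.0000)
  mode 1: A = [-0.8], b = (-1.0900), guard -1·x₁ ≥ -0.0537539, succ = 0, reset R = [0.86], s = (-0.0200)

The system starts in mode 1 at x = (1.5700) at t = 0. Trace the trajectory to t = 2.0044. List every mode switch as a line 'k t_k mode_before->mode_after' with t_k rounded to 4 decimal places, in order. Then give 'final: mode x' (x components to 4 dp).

Mode 1: guard c·x = -0.0538 hit at Δt = 0.9098 (t = 0.9098), x⁻ = (0.0538) → reset → x⁺ = (0.0262), jump to mode 0
Mode 0: flow for 1.0946 to horizon, guard not reached → x = (-2.0434)

1 0.9098 1->0
final: 0 -2.0434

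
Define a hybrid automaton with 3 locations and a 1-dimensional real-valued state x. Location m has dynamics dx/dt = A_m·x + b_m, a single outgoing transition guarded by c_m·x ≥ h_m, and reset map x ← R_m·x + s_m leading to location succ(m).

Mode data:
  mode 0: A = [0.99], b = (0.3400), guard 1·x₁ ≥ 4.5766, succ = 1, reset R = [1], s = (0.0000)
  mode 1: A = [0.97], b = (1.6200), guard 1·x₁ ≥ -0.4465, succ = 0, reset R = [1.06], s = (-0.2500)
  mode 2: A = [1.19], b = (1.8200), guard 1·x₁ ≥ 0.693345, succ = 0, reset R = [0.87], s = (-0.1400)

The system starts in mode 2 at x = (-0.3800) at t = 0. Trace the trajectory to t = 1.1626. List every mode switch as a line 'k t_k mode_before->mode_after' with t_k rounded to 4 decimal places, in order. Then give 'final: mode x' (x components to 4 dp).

Mode 2: guard c·x = 0.6933 hit at Δt = 0.5542 (t = 0.5542), x⁻ = (0.6933) → reset → x⁺ = (0.4632), jump to mode 0
Mode 0: flow for 0.6084 to horizon, guard not reached → x = (1.1298)

1 0.5542 2->0
final: 0 1.1298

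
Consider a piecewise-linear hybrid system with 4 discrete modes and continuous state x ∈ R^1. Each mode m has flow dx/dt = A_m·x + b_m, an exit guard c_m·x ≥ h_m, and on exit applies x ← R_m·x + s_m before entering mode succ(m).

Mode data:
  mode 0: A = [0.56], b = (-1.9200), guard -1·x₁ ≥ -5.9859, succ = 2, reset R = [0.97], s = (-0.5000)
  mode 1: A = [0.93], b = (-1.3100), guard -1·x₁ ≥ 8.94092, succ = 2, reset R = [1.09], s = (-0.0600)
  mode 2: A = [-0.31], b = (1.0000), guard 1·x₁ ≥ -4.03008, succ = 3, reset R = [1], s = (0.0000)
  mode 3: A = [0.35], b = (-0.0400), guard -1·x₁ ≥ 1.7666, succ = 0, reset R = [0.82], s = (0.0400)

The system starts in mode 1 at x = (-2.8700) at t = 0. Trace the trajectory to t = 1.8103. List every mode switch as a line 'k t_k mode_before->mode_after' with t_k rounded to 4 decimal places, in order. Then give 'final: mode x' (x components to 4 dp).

1 0.9498 1->2
final: 2 -6.7544

Mode 1: guard c·x = 8.9409 hit at Δt = 0.9498 (t = 0.9498), x⁻ = (-8.9409) → reset → x⁺ = (-9.8056), jump to mode 2
Mode 2: flow for 0.8605 to horizon, guard not reached → x = (-6.7544)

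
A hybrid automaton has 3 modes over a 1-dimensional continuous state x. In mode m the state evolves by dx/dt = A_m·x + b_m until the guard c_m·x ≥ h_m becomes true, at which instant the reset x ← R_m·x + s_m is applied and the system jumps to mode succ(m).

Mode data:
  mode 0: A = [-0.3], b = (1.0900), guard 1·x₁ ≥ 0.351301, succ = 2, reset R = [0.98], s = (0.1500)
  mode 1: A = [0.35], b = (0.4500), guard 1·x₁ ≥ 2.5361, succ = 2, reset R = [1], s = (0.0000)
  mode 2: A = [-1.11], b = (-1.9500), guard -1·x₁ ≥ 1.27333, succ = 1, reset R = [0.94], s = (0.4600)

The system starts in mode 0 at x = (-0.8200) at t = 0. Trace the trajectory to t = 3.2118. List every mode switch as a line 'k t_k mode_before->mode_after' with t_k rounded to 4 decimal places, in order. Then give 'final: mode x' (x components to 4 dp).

1 1.0173 0->2
2 2.4031 2->1
final: 1 -0.5574

Mode 0: guard c·x = 0.3513 hit at Δt = 1.0173 (t = 1.0173), x⁻ = (0.3513) → reset → x⁺ = (0.4943), jump to mode 2
Mode 2: guard c·x = 1.2733 hit at Δt = 1.3858 (t = 2.4031), x⁻ = (-1.2733) → reset → x⁺ = (-0.7369), jump to mode 1
Mode 1: flow for 0.8087 to horizon, guard not reached → x = (-0.5574)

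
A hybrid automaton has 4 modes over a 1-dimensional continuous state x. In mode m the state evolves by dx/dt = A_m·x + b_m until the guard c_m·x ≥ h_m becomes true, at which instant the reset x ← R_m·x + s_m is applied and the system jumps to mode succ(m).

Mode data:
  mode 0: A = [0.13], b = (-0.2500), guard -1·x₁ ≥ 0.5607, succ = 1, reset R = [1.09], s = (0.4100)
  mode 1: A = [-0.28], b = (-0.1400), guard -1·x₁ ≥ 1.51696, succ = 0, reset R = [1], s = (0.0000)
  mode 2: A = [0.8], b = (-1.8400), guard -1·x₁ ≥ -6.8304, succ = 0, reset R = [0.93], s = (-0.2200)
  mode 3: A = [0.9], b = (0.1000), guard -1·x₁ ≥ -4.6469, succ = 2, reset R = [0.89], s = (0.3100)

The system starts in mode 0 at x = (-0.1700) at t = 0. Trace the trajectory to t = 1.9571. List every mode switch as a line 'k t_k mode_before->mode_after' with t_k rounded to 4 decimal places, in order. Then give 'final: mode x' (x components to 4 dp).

Mode 0: guard c·x = 0.5607 hit at Δt = 1.3165 (t = 1.3165), x⁻ = (-0.5607) → reset → x⁺ = (-0.2012), jump to mode 1
Mode 1: flow for 0.6406 to horizon, guard not reached → x = (-0.2502)

1 1.3165 0->1
final: 1 -0.2502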